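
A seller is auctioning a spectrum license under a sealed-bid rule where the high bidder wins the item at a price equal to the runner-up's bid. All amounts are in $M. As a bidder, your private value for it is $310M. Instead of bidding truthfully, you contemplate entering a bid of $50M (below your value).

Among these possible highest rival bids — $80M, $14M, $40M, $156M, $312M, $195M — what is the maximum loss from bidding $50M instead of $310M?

$230M

$80M: truthful gives $230M, deviation gives $0M → loss $230M.
$14M: same outcome either way → loss $0M.
$40M: same outcome either way → loss $0M.
$156M: truthful gives $154M, deviation gives $0M → loss $154M.
$312M: same outcome either way → loss $0M.
$195M: truthful gives $115M, deviation gives $0M → loss $115M.
Maximum loss: $230M.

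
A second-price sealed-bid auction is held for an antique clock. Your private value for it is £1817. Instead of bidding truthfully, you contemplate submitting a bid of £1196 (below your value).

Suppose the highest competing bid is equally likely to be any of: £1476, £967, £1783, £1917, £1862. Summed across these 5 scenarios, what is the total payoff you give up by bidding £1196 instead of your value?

£375

The deviation costs you only when the competing bid falls strictly between £1196 and £1817; elsewhere both bids give the same outcome.
£1476: truthful payoff £341, deviation payoff £0 → loss £341.
£967: outcomes coincide → loss £0.
£1783: truthful payoff £34, deviation payoff £0 → loss £34.
£1917: outcomes coincide → loss £0.
£1862: outcomes coincide → loss £0.
Total loss = £341 + £34 = £375.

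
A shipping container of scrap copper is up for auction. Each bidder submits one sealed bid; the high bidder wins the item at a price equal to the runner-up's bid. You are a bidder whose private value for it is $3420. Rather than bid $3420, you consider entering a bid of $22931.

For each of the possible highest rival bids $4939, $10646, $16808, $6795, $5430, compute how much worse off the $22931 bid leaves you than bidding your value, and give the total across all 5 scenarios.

$27518

The deviation costs you only when the competing bid falls strictly between $3420 and $22931; elsewhere both bids give the same outcome.
$4939: truthful payoff $0, deviation payoff −$1519 → loss $1519.
$10646: truthful payoff $0, deviation payoff −$7226 → loss $7226.
$16808: truthful payoff $0, deviation payoff −$13388 → loss $13388.
$6795: truthful payoff $0, deviation payoff −$3375 → loss $3375.
$5430: truthful payoff $0, deviation payoff −$2010 → loss $2010.
Total loss = $1519 + $7226 + $13388 + $3375 + $2010 = $27518.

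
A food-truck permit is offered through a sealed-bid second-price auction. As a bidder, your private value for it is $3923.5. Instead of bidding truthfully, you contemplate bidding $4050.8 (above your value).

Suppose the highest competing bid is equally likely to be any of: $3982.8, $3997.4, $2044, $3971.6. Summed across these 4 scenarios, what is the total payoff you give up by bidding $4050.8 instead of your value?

$181.3

The deviation costs you only when the competing bid falls strictly between $3923.5 and $4050.8; elsewhere both bids give the same outcome.
$3982.8: truthful payoff $0, deviation payoff −$59.3 → loss $59.3.
$3997.4: truthful payoff $0, deviation payoff −$73.9 → loss $73.9.
$2044: outcomes coincide → loss $0.
$3971.6: truthful payoff $0, deviation payoff −$48.1 → loss $48.1.
Total loss = $59.3 + $73.9 + $48.1 = $181.3.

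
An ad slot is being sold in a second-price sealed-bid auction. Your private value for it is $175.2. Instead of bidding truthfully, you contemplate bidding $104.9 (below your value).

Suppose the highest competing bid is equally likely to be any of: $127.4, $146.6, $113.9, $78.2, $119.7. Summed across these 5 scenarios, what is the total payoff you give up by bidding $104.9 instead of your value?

$193.2

The deviation costs you only when the competing bid falls strictly between $104.9 and $175.2; elsewhere both bids give the same outcome.
$127.4: truthful payoff $47.8, deviation payoff $0 → loss $47.8.
$146.6: truthful payoff $28.6, deviation payoff $0 → loss $28.6.
$113.9: truthful payoff $61.3, deviation payoff $0 → loss $61.3.
$78.2: outcomes coincide → loss $0.
$119.7: truthful payoff $55.5, deviation payoff $0 → loss $55.5.
Total loss = $47.8 + $28.6 + $61.3 + $55.5 = $193.2.
Truthful bidding weakly dominates here: raising your bid can only win items priced above your value, and lowering it can only forfeit items priced below.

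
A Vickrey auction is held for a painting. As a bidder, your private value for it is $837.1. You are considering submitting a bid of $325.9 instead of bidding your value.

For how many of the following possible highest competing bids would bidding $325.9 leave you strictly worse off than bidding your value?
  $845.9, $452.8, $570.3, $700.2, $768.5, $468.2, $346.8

6

The deviation hurts exactly when the highest competing bid lies strictly between $325.9 and $837.1 — underbidding then forfeits a profitable win.
$845.9: above both → same outcome either way.
$452.8: inside the interval → strictly worse (loss $384.3).
$570.3: inside the interval → strictly worse (loss $266.8).
$700.2: inside the interval → strictly worse (loss $136.9).
$768.5: inside the interval → strictly worse (loss $68.6).
$468.2: inside the interval → strictly worse (loss $368.9).
$346.8: inside the interval → strictly worse (loss $490.3).
Count: 6.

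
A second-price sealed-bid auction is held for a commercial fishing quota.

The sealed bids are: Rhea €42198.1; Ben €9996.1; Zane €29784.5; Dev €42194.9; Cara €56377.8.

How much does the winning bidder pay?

Highest bid: Cara at €56377.8, so Cara wins.
Second-highest bid: Rhea at €42198.1 — that is the price the winner pays.

€42198.1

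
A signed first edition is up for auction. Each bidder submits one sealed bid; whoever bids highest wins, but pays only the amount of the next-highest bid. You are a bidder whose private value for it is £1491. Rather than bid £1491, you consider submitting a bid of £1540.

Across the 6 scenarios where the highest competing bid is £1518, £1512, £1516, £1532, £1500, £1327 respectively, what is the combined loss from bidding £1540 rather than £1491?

The deviation costs you only when the competing bid falls strictly between £1491 and £1540; elsewhere both bids give the same outcome.
£1518: truthful payoff £0, deviation payoff −£27 → loss £27.
£1512: truthful payoff £0, deviation payoff −£21 → loss £21.
£1516: truthful payoff £0, deviation payoff −£25 → loss £25.
£1532: truthful payoff £0, deviation payoff −£41 → loss £41.
£1500: truthful payoff £0, deviation payoff −£9 → loss £9.
£1327: outcomes coincide → loss £0.
Total loss = £27 + £21 + £25 + £41 + £9 = £123.
Truthful bidding weakly dominates here: raising your bid can only win items priced above your value, and lowering it can only forfeit items priced below.

£123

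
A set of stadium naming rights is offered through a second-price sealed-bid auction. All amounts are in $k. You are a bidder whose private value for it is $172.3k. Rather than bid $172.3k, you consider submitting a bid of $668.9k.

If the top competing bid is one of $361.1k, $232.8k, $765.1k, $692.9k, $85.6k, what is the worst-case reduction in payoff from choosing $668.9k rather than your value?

$188.8k

$361.1k: truthful gives $0k, deviation gives −$188.8k → loss $188.8k.
$232.8k: truthful gives $0k, deviation gives −$60.5k → loss $60.5k.
$765.1k: same outcome either way → loss $0k.
$692.9k: same outcome either way → loss $0k.
$85.6k: same outcome either way → loss $0k.
Maximum loss: $188.8k.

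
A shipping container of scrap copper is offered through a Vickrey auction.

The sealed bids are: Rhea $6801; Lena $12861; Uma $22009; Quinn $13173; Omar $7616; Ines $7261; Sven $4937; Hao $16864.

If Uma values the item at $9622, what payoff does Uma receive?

Highest bid: Uma at $22009, so Uma wins.
Second-highest bid: Hao at $16864 — that is the price the winner pays.
Uma's payoff = value − price = $9622 − $16864 = −$7242.

−$7242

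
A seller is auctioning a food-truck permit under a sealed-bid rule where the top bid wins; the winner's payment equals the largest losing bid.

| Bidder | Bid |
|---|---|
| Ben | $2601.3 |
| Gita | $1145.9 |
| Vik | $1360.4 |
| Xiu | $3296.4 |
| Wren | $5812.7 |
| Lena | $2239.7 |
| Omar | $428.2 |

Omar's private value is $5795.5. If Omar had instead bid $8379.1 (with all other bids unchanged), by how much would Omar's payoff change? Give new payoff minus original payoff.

−$17.2

The highest bid among the other bidders is $5812.7; Omar's bid doesn't change that.
Original bid $428.2: Omar is not highest (top rival bid is $5812.7); payoff $0.
Alternative bid $8379.1: Omar is highest, pays the top rival bid $5812.7; payoff $5795.5 − $5812.7 = −$17.2.
Change in payoff = −$17.2 − ($0) = −$17.2.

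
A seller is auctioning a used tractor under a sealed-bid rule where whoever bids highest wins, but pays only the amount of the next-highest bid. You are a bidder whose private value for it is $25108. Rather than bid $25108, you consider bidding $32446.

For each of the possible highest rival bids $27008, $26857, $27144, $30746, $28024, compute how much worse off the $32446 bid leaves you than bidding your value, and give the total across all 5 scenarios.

The deviation costs you only when the competing bid falls strictly between $25108 and $32446; elsewhere both bids give the same outcome.
$27008: truthful payoff $0, deviation payoff −$1900 → loss $1900.
$26857: truthful payoff $0, deviation payoff −$1749 → loss $1749.
$27144: truthful payoff $0, deviation payoff −$2036 → loss $2036.
$30746: truthful payoff $0, deviation payoff −$5638 → loss $5638.
$28024: truthful payoff $0, deviation payoff −$2916 → loss $2916.
Total loss = $1900 + $1749 + $2036 + $5638 + $2916 = $14239.
Truthful bidding weakly dominates here: raising your bid can only win items priced above your value, and lowering it can only forfeit items priced below.

$14239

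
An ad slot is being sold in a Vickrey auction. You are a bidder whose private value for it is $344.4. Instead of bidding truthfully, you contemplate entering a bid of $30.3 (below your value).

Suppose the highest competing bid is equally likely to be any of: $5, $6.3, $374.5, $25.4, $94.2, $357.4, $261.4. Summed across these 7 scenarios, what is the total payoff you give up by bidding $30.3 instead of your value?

The deviation costs you only when the competing bid falls strictly between $30.3 and $344.4; elsewhere both bids give the same outcome.
$5: outcomes coincide → loss $0.
$6.3: outcomes coincide → loss $0.
$374.5: outcomes coincide → loss $0.
$25.4: outcomes coincide → loss $0.
$94.2: truthful payoff $250.2, deviation payoff $0 → loss $250.2.
$357.4: outcomes coincide → loss $0.
$261.4: truthful payoff $83, deviation payoff $0 → loss $83.
Total loss = $250.2 + $83 = $333.2.

$333.2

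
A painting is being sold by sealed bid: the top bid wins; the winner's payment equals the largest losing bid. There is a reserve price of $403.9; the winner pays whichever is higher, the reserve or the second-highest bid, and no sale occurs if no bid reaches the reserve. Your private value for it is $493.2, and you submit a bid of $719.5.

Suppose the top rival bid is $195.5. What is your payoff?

Your bid $719.5 is the highest and exceeds the reserve.
Price = max(second-highest bid, reserve) = max($195.5, $403.9) = $403.9.
Payoff = $493.2 − $403.9 = $89.3.

$89.3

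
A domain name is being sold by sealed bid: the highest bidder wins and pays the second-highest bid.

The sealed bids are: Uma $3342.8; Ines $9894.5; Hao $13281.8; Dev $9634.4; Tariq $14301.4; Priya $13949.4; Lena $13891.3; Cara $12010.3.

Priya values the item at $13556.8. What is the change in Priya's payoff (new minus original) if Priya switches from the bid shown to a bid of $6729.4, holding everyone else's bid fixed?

The highest bid among the other bidders is $14301.4; Priya's bid doesn't change that.
Original bid $13949.4: Priya is not highest (top rival bid is $14301.4); payoff $0.
Alternative bid $6729.4: Priya is not highest (top rival bid is $14301.4); payoff $0.
Change in payoff = $0 − ($0) = $0.

$0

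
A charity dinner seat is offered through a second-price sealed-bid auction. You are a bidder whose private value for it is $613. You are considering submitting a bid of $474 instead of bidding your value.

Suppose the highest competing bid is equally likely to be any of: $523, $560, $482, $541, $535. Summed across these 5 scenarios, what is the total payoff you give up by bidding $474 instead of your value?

The deviation costs you only when the competing bid falls strictly between $474 and $613; elsewhere both bids give the same outcome.
$523: truthful payoff $90, deviation payoff $0 → loss $90.
$560: truthful payoff $53, deviation payoff $0 → loss $53.
$482: truthful payoff $131, deviation payoff $0 → loss $131.
$541: truthful payoff $72, deviation payoff $0 → loss $72.
$535: truthful payoff $78, deviation payoff $0 → loss $78.
Total loss = $90 + $53 + $131 + $72 + $78 = $424.
In a second-price auction your bid sets only whether you win, not what you pay, so bidding your true value is weakly dominant.

$424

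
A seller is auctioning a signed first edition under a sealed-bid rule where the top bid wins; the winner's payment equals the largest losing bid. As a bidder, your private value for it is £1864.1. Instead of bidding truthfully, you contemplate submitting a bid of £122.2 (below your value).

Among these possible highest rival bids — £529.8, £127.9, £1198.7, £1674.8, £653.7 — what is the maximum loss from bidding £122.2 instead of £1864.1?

£529.8: truthful gives £1334.3, deviation gives £0 → loss £1334.3.
£127.9: truthful gives £1736.2, deviation gives £0 → loss £1736.2.
£1198.7: truthful gives £665.4, deviation gives £0 → loss £665.4.
£1674.8: truthful gives £189.3, deviation gives £0 → loss £189.3.
£653.7: truthful gives £1210.4, deviation gives £0 → loss £1210.4.
Maximum loss: £1736.2.

£1736.2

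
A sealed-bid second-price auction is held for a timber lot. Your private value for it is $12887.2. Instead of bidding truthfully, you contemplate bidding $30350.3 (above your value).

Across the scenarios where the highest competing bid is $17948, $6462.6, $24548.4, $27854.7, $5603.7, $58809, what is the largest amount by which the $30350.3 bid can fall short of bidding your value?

$17948: truthful gives $0, deviation gives −$5060.8 → loss $5060.8.
$6462.6: same outcome either way → loss $0.
$24548.4: truthful gives $0, deviation gives −$11661.2 → loss $11661.2.
$27854.7: truthful gives $0, deviation gives −$14967.5 → loss $14967.5.
$5603.7: same outcome either way → loss $0.
$58809: same outcome either way → loss $0.
Maximum loss: $14967.5.

$14967.5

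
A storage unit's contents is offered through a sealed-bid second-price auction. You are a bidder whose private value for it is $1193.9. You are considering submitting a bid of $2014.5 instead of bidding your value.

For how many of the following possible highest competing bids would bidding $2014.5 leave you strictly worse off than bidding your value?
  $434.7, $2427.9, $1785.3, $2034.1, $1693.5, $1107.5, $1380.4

The deviation hurts exactly when the highest competing bid lies strictly between $1193.9 and $2014.5 — overbidding then wins at a price above your value.
$434.7: below both → same outcome either way.
$2427.9: above both → same outcome either way.
$1785.3: inside the interval → strictly worse (loss $591.4).
$2034.1: above both → same outcome either way.
$1693.5: inside the interval → strictly worse (loss $499.6).
$1107.5: below both → same outcome either way.
$1380.4: inside the interval → strictly worse (loss $186.5).
Count: 3.

3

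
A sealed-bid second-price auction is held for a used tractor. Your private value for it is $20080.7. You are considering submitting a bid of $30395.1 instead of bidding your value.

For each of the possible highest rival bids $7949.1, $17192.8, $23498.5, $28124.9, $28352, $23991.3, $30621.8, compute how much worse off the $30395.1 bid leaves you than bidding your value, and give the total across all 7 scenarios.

The deviation costs you only when the competing bid falls strictly between $20080.7 and $30395.1; elsewhere both bids give the same outcome.
$7949.1: outcomes coincide → loss $0.
$17192.8: outcomes coincide → loss $0.
$23498.5: truthful payoff $0, deviation payoff −$3417.8 → loss $3417.8.
$28124.9: truthful payoff $0, deviation payoff −$8044.2 → loss $8044.2.
$28352: truthful payoff $0, deviation payoff −$8271.3 → loss $8271.3.
$23991.3: truthful payoff $0, deviation payoff −$3910.6 → loss $3910.6.
$30621.8: outcomes coincide → loss $0.
Total loss = $3417.8 + $8044.2 + $8271.3 + $3910.6 = $23643.9.

$23643.9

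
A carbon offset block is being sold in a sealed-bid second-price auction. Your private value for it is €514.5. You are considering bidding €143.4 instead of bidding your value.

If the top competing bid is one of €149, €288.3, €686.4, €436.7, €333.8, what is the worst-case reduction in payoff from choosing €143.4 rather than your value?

€149: truthful gives €365.5, deviation gives €0 → loss €365.5.
€288.3: truthful gives €226.2, deviation gives €0 → loss €226.2.
€686.4: same outcome either way → loss €0.
€436.7: truthful gives €77.8, deviation gives €0 → loss €77.8.
€333.8: truthful gives €180.7, deviation gives €0 → loss €180.7.
Maximum loss: €365.5.

€365.5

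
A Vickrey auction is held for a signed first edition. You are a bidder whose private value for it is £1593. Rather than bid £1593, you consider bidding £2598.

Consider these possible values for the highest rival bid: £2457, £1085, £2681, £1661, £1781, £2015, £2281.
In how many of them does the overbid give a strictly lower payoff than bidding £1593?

5

The deviation hurts exactly when the highest competing bid lies strictly between £1593 and £2598 — overbidding then wins at a price above your value.
£2457: inside the interval → strictly worse (loss £864).
£1085: below both → same outcome either way.
£2681: above both → same outcome either way.
£1661: inside the interval → strictly worse (loss £68).
£1781: inside the interval → strictly worse (loss £188).
£2015: inside the interval → strictly worse (loss £422).
£2281: inside the interval → strictly worse (loss £688).
Count: 5.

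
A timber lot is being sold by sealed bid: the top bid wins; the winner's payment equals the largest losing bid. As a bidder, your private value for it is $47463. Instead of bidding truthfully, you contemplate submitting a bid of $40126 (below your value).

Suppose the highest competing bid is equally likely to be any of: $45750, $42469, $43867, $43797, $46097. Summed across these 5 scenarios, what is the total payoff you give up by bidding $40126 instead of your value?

The deviation costs you only when the competing bid falls strictly between $40126 and $47463; elsewhere both bids give the same outcome.
$45750: truthful payoff $1713, deviation payoff $0 → loss $1713.
$42469: truthful payoff $4994, deviation payoff $0 → loss $4994.
$43867: truthful payoff $3596, deviation payoff $0 → loss $3596.
$43797: truthful payoff $3666, deviation payoff $0 → loss $3666.
$46097: truthful payoff $1366, deviation payoff $0 → loss $1366.
Total loss = $1713 + $4994 + $3596 + $3666 + $1366 = $15335.
Because the price is fixed by the runner-up's bid, deviating from your value can only change a good outcome into a bad one — never the reverse.

$15335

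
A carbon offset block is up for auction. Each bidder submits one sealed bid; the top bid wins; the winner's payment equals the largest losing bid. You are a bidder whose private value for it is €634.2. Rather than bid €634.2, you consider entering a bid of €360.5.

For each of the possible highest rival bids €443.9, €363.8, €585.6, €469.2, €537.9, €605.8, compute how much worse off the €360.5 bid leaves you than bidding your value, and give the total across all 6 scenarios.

€799

The deviation costs you only when the competing bid falls strictly between €360.5 and €634.2; elsewhere both bids give the same outcome.
€443.9: truthful payoff €190.3, deviation payoff €0 → loss €190.3.
€363.8: truthful payoff €270.4, deviation payoff €0 → loss €270.4.
€585.6: truthful payoff €48.6, deviation payoff €0 → loss €48.6.
€469.2: truthful payoff €165, deviation payoff €0 → loss €165.
€537.9: truthful payoff €96.3, deviation payoff €0 → loss €96.3.
€605.8: truthful payoff €28.4, deviation payoff €0 → loss €28.4.
Total loss = €190.3 + €270.4 + €48.6 + €165 + €96.3 + €28.4 = €799.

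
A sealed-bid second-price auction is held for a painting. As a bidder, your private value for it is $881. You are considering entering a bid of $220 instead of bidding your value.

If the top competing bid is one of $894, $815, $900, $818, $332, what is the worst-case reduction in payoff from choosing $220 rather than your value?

$894: same outcome either way → loss $0.
$815: truthful gives $66, deviation gives $0 → loss $66.
$900: same outcome either way → loss $0.
$818: truthful gives $63, deviation gives $0 → loss $63.
$332: truthful gives $549, deviation gives $0 → loss $549.
Maximum loss: $549.

$549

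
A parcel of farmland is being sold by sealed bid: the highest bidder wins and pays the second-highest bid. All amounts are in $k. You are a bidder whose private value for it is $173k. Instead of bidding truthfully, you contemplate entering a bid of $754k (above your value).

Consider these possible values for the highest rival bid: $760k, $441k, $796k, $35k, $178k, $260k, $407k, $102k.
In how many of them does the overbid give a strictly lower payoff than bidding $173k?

The deviation hurts exactly when the highest competing bid lies strictly between $173k and $754k — overbidding then wins at a price above your value.
$760k: above both → same outcome either way.
$441k: inside the interval → strictly worse (loss $268k).
$796k: above both → same outcome either way.
$35k: below both → same outcome either way.
$178k: inside the interval → strictly worse (loss $5k).
$260k: inside the interval → strictly worse (loss $87k).
$407k: inside the interval → strictly worse (loss $234k).
$102k: below both → same outcome either way.
Count: 4.

4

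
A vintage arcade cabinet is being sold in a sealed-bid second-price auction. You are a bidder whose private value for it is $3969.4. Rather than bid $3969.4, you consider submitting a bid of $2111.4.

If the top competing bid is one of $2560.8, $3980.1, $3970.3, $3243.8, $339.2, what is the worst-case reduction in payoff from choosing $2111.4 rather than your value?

$1408.6

$2560.8: truthful gives $1408.6, deviation gives $0 → loss $1408.6.
$3980.1: same outcome either way → loss $0.
$3970.3: same outcome either way → loss $0.
$3243.8: truthful gives $725.6, deviation gives $0 → loss $725.6.
$339.2: same outcome either way → loss $0.
Maximum loss: $1408.6.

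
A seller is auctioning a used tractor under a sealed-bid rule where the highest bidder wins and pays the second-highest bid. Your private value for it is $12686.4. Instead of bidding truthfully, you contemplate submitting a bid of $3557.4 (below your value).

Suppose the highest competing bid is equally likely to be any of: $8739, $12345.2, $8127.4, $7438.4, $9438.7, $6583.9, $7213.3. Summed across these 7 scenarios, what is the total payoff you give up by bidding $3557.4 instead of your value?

$28918.9

The deviation costs you only when the competing bid falls strictly between $3557.4 and $12686.4; elsewhere both bids give the same outcome.
$8739: truthful payoff $3947.4, deviation payoff $0 → loss $3947.4.
$12345.2: truthful payoff $341.2, deviation payoff $0 → loss $341.2.
$8127.4: truthful payoff $4559, deviation payoff $0 → loss $4559.
$7438.4: truthful payoff $5248, deviation payoff $0 → loss $5248.
$9438.7: truthful payoff $3247.7, deviation payoff $0 → loss $3247.7.
$6583.9: truthful payoff $6102.5, deviation payoff $0 → loss $6102.5.
$7213.3: truthful payoff $5473.1, deviation payoff $0 → loss $5473.1.
Total loss = $3947.4 + $341.2 + $4559 + $5248 + $3247.7 + $6102.5 + $5473.1 = $28918.9.
In a second-price auction your bid sets only whether you win, not what you pay, so bidding your true value is weakly dominant.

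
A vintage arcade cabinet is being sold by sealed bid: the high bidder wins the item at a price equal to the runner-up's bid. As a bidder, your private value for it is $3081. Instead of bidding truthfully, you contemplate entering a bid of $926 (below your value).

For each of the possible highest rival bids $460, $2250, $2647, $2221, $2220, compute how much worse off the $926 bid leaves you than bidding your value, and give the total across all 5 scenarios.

$2986

The deviation costs you only when the competing bid falls strictly between $926 and $3081; elsewhere both bids give the same outcome.
$460: outcomes coincide → loss $0.
$2250: truthful payoff $831, deviation payoff $0 → loss $831.
$2647: truthful payoff $434, deviation payoff $0 → loss $434.
$2221: truthful payoff $860, deviation payoff $0 → loss $860.
$2220: truthful payoff $861, deviation payoff $0 → loss $861.
Total loss = $831 + $434 + $860 + $861 = $2986.
Because the price is fixed by the runner-up's bid, deviating from your value can only change a good outcome into a bad one — never the reverse.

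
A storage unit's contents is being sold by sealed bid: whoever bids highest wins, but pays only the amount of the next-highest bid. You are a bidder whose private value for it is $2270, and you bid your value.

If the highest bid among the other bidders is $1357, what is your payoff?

Your bid $2270 exceeds the highest competing bid $1357, so you win.
In a second-price auction the winner pays the second-highest bid, $1357.
Payoff = value − price = $2270 − $1357 = $913.

$913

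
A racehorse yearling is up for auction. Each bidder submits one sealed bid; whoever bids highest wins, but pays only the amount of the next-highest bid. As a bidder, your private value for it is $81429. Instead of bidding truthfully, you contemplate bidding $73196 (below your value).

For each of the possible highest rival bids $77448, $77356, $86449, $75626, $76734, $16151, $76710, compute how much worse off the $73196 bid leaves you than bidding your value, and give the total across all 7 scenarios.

The deviation costs you only when the competing bid falls strictly between $73196 and $81429; elsewhere both bids give the same outcome.
$77448: truthful payoff $3981, deviation payoff $0 → loss $3981.
$77356: truthful payoff $4073, deviation payoff $0 → loss $4073.
$86449: outcomes coincide → loss $0.
$75626: truthful payoff $5803, deviation payoff $0 → loss $5803.
$76734: truthful payoff $4695, deviation payoff $0 → loss $4695.
$16151: outcomes coincide → loss $0.
$76710: truthful payoff $4719, deviation payoff $0 → loss $4719.
Total loss = $3981 + $4073 + $5803 + $4695 + $4719 = $23271.

$23271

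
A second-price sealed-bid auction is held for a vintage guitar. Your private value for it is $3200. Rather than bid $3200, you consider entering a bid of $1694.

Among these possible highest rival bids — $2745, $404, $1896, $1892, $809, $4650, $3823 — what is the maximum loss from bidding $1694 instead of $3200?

$1308

$2745: truthful gives $455, deviation gives $0 → loss $455.
$404: same outcome either way → loss $0.
$1896: truthful gives $1304, deviation gives $0 → loss $1304.
$1892: truthful gives $1308, deviation gives $0 → loss $1308.
$809: same outcome either way → loss $0.
$4650: same outcome either way → loss $0.
$3823: same outcome either way → loss $0.
Maximum loss: $1308.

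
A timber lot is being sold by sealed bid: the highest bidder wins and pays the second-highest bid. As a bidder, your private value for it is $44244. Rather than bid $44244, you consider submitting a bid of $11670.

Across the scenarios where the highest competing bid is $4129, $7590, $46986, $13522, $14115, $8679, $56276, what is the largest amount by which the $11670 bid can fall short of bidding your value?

$30722

$4129: same outcome either way → loss $0.
$7590: same outcome either way → loss $0.
$46986: same outcome either way → loss $0.
$13522: truthful gives $30722, deviation gives $0 → loss $30722.
$14115: truthful gives $30129, deviation gives $0 → loss $30129.
$8679: same outcome either way → loss $0.
$56276: same outcome either way → loss $0.
Maximum loss: $30722.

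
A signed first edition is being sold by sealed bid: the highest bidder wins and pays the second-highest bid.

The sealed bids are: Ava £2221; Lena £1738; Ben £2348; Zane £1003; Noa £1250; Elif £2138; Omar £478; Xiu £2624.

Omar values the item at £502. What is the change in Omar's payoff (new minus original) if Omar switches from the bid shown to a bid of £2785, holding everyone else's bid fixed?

−£2122

The highest bid among the other bidders is £2624; Omar's bid doesn't change that.
Original bid £478: Omar is not highest (top rival bid is £2624); payoff £0.
Alternative bid £2785: Omar is highest, pays the top rival bid £2624; payoff £502 − £2624 = −£2122.
Change in payoff = −£2122 − (£0) = −£2122.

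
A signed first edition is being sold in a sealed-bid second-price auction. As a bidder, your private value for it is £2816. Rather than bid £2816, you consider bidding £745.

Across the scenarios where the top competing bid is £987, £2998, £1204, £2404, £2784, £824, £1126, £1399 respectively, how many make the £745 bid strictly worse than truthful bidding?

The deviation hurts exactly when the highest competing bid lies strictly between £745 and £2816 — underbidding then forfeits a profitable win.
£987: inside the interval → strictly worse (loss £1829).
£2998: above both → same outcome either way.
£1204: inside the interval → strictly worse (loss £1612).
£2404: inside the interval → strictly worse (loss £412).
£2784: inside the interval → strictly worse (loss £32).
£824: inside the interval → strictly worse (loss £1992).
£1126: inside the interval → strictly worse (loss £1690).
£1399: inside the interval → strictly worse (loss £1417).
Count: 7.

7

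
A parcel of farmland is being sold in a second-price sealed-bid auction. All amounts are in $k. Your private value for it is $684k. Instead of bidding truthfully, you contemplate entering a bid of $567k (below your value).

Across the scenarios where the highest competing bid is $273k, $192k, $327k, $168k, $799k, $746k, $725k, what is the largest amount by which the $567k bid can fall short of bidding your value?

$0k

$273k: same outcome either way → loss $0k.
$192k: same outcome either way → loss $0k.
$327k: same outcome either way → loss $0k.
$168k: same outcome either way → loss $0k.
$799k: same outcome either way → loss $0k.
$746k: same outcome either way → loss $0k.
$725k: same outcome either way → loss $0k.
Maximum loss: $0k.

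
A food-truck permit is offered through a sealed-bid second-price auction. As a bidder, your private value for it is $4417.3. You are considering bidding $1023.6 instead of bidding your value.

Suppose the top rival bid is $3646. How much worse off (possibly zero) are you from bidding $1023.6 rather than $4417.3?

$771.3

Bidding your value $4417.3: you win (since $4417.3 > $3646) and pay $3646. Payoff $771.3.
Bidding $1023.6: you lose. Payoff $0.
The competing bid $3646 lies between your shaded bid and your value, so underbidding forfeits an item you could have won at a profitable price.
Loss from deviating = $771.3 − ($0) = $771.3.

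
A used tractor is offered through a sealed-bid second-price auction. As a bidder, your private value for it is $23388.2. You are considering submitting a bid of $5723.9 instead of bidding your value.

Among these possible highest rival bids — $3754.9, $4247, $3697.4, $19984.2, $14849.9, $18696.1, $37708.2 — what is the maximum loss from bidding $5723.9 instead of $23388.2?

$3754.9: same outcome either way → loss $0.
$4247: same outcome either way → loss $0.
$3697.4: same outcome either way → loss $0.
$19984.2: truthful gives $3404, deviation gives $0 → loss $3404.
$14849.9: truthful gives $8538.3, deviation gives $0 → loss $8538.3.
$18696.1: truthful gives $4692.1, deviation gives $0 → loss $4692.1.
$37708.2: same outcome either way → loss $0.
Maximum loss: $8538.3.

$8538.3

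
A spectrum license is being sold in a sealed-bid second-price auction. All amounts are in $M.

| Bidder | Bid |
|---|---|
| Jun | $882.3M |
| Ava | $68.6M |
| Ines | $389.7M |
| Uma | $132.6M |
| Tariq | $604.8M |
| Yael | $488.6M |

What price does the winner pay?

Highest bid: Jun at $882.3M, so Jun wins.
Second-highest bid: Tariq at $604.8M — that is the price the winner pays.

$604.8M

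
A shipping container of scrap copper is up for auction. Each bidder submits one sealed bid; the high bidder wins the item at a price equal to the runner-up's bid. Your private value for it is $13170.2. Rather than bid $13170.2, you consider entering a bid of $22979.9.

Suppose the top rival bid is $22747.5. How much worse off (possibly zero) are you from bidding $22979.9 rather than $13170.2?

Bidding your value $13170.2: you lose (since $13170.2 < $22747.5). Payoff $0.
Bidding $22979.9: you win and pay $22747.5. Payoff $13170.2 − $22747.5 = −$9577.3.
The competing bid $22747.5 lies between your value and your inflated bid, so overbidding wins an item priced above your value.
Loss from deviating = $0 − (−$9577.3) = $9577.3.

$9577.3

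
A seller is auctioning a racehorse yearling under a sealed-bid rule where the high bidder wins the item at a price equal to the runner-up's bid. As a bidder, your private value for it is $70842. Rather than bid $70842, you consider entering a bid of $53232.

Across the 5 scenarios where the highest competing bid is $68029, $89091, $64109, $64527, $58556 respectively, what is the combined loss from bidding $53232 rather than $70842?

The deviation costs you only when the competing bid falls strictly between $53232 and $70842; elsewhere both bids give the same outcome.
$68029: truthful payoff $2813, deviation payoff $0 → loss $2813.
$89091: outcomes coincide → loss $0.
$64109: truthful payoff $6733, deviation payoff $0 → loss $6733.
$64527: truthful payoff $6315, deviation payoff $0 → loss $6315.
$58556: truthful payoff $12286, deviation payoff $0 → loss $12286.
Total loss = $2813 + $6733 + $6315 + $12286 = $28147.
Truthful bidding weakly dominates here: raising your bid can only win items priced above your value, and lowering it can only forfeit items priced below.

$28147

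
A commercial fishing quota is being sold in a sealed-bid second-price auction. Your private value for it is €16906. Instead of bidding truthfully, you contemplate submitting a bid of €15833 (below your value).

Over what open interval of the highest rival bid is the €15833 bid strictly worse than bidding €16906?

(€15833, €16906)

If the competing bid is below €15833, both bids win at the same price — no difference.
If it is above €16906, both bids lose — no difference.
If it lies strictly between €15833 and €16906, bidding your value wins at a price below your value (positive payoff) while bidding €15833 loses (payoff 0).
So the deviation strictly hurts on the open interval (€15833, €16906).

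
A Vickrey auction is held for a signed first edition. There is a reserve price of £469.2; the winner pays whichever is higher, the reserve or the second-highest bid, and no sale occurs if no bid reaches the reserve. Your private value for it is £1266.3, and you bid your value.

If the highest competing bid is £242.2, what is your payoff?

Your bid £1266.3 is the highest and exceeds the reserve.
Price = max(second-highest bid, reserve) = max(£242.2, £469.2) = £469.2.
Payoff = £1266.3 − £469.2 = £797.1.

£797.1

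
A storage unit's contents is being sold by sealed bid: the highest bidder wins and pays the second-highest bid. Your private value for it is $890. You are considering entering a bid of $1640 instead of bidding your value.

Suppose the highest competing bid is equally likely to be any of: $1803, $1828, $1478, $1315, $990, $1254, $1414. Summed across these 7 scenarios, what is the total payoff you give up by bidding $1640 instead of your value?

$2001

The deviation costs you only when the competing bid falls strictly between $890 and $1640; elsewhere both bids give the same outcome.
$1803: outcomes coincide → loss $0.
$1828: outcomes coincide → loss $0.
$1478: truthful payoff $0, deviation payoff −$588 → loss $588.
$1315: truthful payoff $0, deviation payoff −$425 → loss $425.
$990: truthful payoff $0, deviation payoff −$100 → loss $100.
$1254: truthful payoff $0, deviation payoff −$364 → loss $364.
$1414: truthful payoff $0, deviation payoff −$524 → loss $524.
Total loss = $588 + $425 + $100 + $364 + $524 = $2001.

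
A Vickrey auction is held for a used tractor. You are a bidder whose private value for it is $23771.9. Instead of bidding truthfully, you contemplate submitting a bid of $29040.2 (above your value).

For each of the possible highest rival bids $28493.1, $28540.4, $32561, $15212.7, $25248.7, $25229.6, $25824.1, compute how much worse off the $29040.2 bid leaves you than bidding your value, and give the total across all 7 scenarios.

$14476.4

The deviation costs you only when the competing bid falls strictly between $23771.9 and $29040.2; elsewhere both bids give the same outcome.
$28493.1: truthful payoff $0, deviation payoff −$4721.2 → loss $4721.2.
$28540.4: truthful payoff $0, deviation payoff −$4768.5 → loss $4768.5.
$32561: outcomes coincide → loss $0.
$15212.7: outcomes coincide → loss $0.
$25248.7: truthful payoff $0, deviation payoff −$1476.8 → loss $1476.8.
$25229.6: truthful payoff $0, deviation payoff −$1457.7 → loss $1457.7.
$25824.1: truthful payoff $0, deviation payoff −$2052.2 → loss $2052.2.
Total loss = $4721.2 + $4768.5 + $1476.8 + $1457.7 + $2052.2 = $14476.4.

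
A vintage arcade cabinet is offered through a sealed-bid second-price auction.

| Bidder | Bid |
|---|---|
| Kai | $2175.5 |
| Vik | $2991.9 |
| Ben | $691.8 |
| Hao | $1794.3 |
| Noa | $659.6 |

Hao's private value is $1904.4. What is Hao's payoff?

$0

Highest bid: Vik at $2991.9, so Vik wins.
Second-highest bid: Kai at $2175.5 — that is the price the winner pays.
Hao did not win, so Hao pays nothing and receives nothing: payoff $0.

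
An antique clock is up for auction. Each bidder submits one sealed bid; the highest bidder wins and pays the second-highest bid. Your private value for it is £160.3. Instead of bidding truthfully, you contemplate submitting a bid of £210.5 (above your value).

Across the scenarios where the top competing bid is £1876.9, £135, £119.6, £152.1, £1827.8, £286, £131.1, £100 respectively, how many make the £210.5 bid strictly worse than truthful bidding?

0

The deviation hurts exactly when the highest competing bid lies strictly between £160.3 and £210.5 — overbidding then wins at a price above your value.
£1876.9: above both → same outcome either way.
£135: below both → same outcome either way.
£119.6: below both → same outcome either way.
£152.1: below both → same outcome either way.
£1827.8: above both → same outcome either way.
£286: above both → same outcome either way.
£131.1: below both → same outcome either way.
£100: below both → same outcome either way.
Count: 0.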